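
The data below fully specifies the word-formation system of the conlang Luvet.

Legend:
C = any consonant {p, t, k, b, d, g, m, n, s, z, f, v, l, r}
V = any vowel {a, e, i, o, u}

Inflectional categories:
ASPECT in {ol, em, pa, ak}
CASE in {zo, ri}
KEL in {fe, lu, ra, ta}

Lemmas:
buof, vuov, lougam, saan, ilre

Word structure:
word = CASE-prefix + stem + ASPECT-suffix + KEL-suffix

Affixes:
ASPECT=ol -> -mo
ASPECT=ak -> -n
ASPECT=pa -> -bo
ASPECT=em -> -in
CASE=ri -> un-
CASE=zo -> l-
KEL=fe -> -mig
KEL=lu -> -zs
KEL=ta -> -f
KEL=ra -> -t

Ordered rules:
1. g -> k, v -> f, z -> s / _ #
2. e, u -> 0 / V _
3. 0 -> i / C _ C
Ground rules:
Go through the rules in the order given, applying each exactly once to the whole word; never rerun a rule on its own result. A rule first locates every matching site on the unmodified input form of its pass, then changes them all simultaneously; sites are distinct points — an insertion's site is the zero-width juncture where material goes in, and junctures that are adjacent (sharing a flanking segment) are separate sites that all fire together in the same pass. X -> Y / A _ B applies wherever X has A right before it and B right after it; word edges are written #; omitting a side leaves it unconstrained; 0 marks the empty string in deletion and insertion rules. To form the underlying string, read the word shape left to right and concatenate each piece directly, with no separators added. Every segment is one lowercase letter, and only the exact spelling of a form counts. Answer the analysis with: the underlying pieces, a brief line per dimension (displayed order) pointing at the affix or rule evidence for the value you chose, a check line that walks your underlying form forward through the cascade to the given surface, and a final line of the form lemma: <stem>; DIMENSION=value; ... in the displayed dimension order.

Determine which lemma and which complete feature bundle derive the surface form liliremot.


underlying: l-ilre-mo-t
ASPECT=ol - signalled by the affix -mo
CASE=zo - signalled by the affix l-
KEL=ra - signalled by the affix -t
check: lilremot -> lilremot -> lilremot -> liliremot
lemma: ilre; ASPECT=ol; CASE=zo; KEL=ra


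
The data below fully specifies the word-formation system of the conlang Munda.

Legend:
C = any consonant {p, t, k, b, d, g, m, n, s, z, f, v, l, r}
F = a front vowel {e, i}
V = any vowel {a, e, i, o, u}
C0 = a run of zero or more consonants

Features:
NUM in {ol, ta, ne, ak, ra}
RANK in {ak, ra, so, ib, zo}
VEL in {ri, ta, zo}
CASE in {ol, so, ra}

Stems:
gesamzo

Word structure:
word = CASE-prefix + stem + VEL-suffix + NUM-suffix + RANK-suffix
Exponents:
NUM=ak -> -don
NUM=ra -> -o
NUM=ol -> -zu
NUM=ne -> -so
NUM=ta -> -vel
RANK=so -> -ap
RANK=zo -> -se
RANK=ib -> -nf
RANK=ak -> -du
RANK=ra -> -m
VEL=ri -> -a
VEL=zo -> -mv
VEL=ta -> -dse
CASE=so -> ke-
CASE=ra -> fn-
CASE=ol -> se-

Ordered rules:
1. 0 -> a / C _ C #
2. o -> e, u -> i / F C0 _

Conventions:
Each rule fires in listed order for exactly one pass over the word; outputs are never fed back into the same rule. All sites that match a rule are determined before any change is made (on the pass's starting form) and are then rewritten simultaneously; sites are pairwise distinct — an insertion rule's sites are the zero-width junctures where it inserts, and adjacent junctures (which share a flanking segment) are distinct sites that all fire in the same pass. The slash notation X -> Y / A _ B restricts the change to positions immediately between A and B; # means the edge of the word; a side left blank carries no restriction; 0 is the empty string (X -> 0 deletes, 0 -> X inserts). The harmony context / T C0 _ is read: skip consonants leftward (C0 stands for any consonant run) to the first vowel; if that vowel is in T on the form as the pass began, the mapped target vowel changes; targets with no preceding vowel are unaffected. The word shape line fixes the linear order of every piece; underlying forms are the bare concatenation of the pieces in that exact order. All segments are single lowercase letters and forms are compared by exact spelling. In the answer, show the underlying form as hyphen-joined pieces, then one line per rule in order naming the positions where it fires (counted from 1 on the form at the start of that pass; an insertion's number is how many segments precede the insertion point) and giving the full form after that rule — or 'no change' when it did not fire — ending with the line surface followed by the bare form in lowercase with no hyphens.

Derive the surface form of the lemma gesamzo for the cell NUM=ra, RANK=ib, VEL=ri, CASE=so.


underlying: ke-gesamzo-a-o-nf
1. 0 -> a / C _ C #: inserts after position(s) 12: kegesamzoaonaf
2. o -> e, u -> i / F C0 _: no change
surface: kegesamzoaonaf


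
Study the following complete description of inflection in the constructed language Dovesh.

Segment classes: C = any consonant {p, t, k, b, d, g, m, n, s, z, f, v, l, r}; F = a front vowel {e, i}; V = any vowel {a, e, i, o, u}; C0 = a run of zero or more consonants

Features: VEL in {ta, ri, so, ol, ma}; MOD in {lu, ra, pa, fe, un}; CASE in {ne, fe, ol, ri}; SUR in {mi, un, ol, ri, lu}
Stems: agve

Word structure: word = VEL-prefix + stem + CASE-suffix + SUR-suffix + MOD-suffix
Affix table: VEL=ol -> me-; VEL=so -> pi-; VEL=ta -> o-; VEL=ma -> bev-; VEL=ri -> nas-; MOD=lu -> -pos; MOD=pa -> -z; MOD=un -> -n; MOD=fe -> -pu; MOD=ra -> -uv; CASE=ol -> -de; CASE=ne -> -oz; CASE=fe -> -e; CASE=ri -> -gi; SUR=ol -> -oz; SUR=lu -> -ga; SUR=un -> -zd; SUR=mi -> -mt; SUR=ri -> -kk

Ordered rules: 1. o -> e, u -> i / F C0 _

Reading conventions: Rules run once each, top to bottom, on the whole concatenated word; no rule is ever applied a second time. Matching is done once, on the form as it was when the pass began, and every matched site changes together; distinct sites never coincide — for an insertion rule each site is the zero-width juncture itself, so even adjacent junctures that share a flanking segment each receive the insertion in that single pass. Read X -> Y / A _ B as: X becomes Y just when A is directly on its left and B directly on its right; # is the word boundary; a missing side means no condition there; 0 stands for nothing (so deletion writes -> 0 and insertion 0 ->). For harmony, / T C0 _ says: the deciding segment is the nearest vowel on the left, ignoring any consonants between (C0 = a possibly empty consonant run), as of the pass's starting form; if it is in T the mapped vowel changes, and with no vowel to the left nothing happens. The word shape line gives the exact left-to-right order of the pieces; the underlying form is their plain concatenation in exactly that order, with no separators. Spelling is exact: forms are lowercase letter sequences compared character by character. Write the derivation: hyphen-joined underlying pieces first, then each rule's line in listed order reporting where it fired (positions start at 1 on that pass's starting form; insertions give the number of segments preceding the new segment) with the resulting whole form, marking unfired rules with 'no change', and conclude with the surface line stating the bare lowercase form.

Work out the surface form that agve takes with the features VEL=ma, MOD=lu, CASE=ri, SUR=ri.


underlying: bev-agve-gi-kk-pos
1. o -> e, u -> i / F C0 _: fires at position(s) 13: bevagvegikkpes
surface: bevagvegikkpes


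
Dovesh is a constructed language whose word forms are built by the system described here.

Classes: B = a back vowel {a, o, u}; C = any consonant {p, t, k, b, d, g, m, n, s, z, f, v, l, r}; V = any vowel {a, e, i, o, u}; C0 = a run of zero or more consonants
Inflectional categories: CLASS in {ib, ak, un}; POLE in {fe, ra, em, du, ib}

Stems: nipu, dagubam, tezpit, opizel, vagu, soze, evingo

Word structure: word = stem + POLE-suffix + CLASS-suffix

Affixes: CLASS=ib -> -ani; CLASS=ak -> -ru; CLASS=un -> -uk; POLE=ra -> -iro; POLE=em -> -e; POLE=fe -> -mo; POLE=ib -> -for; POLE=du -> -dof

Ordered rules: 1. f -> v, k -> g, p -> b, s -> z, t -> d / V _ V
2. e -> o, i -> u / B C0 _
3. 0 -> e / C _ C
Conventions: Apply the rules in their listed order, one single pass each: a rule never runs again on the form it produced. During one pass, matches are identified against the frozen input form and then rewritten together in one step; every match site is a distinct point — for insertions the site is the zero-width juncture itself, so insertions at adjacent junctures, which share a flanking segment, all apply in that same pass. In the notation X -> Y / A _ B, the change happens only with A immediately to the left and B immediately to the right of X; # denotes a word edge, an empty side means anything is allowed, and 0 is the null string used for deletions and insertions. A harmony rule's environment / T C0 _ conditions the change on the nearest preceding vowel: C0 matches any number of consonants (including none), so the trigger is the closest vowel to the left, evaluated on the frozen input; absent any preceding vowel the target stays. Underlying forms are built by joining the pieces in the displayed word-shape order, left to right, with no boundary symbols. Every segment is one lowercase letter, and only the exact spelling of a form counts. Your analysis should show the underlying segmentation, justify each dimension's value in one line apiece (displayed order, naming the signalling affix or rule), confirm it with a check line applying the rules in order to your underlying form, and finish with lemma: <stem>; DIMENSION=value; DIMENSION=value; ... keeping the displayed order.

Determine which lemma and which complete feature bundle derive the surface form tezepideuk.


underlying: tezpit-e-uk
CLASS=un - signalled by the affix -uk
POLE=em - signalled by the affix -e
check: tezpiteuk -> tezpideuk -> tezpideuk -> tezepideuk
lemma: tezpit; CLASS=un; POLE=em


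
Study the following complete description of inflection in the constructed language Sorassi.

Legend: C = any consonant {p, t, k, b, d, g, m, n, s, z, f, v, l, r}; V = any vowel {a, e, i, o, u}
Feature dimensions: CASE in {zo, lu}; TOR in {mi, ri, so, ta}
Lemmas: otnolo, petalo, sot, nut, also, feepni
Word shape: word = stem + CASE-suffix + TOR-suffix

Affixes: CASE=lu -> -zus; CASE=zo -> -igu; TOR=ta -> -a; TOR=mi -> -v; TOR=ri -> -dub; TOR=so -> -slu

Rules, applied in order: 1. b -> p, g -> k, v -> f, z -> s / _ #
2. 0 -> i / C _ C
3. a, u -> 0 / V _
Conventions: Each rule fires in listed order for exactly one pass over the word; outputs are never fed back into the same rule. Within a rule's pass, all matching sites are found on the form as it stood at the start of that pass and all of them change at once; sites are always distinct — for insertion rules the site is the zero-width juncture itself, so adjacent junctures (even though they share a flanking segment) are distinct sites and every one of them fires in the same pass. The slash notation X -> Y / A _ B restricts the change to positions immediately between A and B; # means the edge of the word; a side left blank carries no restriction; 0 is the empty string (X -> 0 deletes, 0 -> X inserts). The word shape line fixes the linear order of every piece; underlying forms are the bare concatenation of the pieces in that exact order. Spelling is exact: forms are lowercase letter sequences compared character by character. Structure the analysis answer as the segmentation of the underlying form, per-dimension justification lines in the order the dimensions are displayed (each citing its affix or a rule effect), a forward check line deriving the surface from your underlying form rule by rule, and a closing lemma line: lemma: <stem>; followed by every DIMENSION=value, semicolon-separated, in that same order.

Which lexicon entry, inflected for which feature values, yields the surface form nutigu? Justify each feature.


underlying: nut-igu-a
CASE=zo - signalled by the affix -igu
TOR=ta - signalled by the affix -a
check: nutigua -> nutigua -> nutigua -> nutigu
lemma: nut; CASE=zo; TOR=ta


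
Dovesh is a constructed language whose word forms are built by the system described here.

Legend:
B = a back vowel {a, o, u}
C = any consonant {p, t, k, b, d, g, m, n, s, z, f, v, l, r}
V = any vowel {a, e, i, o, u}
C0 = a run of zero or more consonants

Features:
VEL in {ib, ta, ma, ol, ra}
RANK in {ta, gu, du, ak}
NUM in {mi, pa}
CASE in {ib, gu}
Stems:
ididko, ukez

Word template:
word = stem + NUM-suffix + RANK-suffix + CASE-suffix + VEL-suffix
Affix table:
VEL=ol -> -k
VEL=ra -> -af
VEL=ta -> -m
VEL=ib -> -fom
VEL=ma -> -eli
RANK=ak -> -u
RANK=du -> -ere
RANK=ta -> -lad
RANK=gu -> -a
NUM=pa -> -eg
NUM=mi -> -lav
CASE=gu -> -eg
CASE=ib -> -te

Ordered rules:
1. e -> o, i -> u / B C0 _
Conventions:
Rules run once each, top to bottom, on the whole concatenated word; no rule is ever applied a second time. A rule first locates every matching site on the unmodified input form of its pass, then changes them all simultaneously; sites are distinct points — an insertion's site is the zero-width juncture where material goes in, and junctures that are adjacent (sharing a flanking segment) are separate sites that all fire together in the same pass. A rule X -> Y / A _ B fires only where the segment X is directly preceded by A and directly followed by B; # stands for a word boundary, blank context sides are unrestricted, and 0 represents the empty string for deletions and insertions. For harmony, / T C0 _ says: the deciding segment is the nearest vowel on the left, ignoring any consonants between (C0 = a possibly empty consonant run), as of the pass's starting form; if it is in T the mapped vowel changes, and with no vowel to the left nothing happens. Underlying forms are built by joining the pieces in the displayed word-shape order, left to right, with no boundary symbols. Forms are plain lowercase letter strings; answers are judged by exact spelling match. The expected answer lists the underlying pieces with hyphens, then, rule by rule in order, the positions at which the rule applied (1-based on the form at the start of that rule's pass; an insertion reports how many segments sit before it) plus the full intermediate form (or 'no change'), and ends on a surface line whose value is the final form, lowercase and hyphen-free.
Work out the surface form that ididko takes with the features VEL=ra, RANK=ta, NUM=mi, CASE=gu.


underlying: ididko-lav-lad-eg-af
1. e -> o, i -> u / B C0 _: fires at position(s) 13: ididkolavladogaf
surface: ididkolavladogaf


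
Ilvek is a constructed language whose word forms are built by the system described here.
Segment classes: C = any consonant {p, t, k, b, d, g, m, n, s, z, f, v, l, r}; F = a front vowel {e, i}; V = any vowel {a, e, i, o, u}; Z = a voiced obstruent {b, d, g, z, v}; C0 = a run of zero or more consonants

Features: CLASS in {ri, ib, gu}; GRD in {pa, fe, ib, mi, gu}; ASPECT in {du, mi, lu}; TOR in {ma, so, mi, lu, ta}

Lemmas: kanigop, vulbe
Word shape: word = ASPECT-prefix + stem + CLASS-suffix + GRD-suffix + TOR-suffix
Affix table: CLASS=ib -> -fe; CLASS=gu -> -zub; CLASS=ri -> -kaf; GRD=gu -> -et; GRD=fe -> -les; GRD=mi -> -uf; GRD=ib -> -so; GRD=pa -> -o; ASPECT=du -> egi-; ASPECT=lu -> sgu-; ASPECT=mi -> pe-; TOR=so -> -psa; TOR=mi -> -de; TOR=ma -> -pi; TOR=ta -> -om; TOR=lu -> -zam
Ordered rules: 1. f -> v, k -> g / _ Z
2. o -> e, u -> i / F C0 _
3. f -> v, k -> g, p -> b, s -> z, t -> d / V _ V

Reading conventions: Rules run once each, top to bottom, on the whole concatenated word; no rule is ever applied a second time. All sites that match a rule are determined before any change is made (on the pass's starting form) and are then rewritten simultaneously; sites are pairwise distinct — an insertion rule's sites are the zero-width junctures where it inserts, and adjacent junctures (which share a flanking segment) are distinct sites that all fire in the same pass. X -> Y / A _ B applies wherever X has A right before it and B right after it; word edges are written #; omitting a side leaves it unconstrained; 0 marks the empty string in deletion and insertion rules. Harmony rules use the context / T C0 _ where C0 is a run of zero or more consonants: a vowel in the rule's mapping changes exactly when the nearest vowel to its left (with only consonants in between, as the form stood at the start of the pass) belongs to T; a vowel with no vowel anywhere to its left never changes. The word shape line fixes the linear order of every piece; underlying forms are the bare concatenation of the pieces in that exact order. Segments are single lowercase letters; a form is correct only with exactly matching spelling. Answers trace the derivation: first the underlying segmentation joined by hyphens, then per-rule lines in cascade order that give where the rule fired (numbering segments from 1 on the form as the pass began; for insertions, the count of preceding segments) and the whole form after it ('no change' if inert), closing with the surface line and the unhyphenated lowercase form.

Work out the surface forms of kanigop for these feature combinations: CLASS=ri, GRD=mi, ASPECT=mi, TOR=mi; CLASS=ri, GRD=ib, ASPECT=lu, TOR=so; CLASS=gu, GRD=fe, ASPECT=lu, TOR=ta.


cell CLASS=ri, GRD=mi, ASPECT=mi, TOR=mi:
underlying: pe-kanigop-kaf-uf-de
1. f -> v, k -> g / _ Z: fires at position(s) 14: pekanigopkafuvde
2. o -> e, u -> i / F C0 _: fires at position(s) 8: pekanigepkafuvde
3. f -> v, k -> g, p -> b, s -> z, t -> d / V _ V: fires at position(s) 3, 12: peganigepkavuvde
surface: peganigepkavuvde

cell CLASS=ri, GRD=ib, ASPECT=lu, TOR=so:
underlying: sgu-kanigop-kaf-so-psa
1. f -> v, k -> g / _ Z: no change
2. o -> e, u -> i / F C0 _: fires at position(s) 9: sgukanigepkafsopsa
3. f -> v, k -> g, p -> b, s -> z, t -> d / V _ V: fires at position(s) 4: sguganigepkafsopsa
surface: sguganigepkafsopsa

cell CLASS=gu, GRD=fe, ASPECT=lu, TOR=ta:
underlying: sgu-kanigop-zub-les-om
1. f -> v, k -> g / _ Z: no change
2. o -> e, u -> i / F C0 _: fires at position(s) 9, 17: sgukanigepzublesem
3. f -> v, k -> g, p -> b, s -> z, t -> d / V _ V: fires at position(s) 4, 16: sguganigepzublezem
surface: sguganigepzublezem


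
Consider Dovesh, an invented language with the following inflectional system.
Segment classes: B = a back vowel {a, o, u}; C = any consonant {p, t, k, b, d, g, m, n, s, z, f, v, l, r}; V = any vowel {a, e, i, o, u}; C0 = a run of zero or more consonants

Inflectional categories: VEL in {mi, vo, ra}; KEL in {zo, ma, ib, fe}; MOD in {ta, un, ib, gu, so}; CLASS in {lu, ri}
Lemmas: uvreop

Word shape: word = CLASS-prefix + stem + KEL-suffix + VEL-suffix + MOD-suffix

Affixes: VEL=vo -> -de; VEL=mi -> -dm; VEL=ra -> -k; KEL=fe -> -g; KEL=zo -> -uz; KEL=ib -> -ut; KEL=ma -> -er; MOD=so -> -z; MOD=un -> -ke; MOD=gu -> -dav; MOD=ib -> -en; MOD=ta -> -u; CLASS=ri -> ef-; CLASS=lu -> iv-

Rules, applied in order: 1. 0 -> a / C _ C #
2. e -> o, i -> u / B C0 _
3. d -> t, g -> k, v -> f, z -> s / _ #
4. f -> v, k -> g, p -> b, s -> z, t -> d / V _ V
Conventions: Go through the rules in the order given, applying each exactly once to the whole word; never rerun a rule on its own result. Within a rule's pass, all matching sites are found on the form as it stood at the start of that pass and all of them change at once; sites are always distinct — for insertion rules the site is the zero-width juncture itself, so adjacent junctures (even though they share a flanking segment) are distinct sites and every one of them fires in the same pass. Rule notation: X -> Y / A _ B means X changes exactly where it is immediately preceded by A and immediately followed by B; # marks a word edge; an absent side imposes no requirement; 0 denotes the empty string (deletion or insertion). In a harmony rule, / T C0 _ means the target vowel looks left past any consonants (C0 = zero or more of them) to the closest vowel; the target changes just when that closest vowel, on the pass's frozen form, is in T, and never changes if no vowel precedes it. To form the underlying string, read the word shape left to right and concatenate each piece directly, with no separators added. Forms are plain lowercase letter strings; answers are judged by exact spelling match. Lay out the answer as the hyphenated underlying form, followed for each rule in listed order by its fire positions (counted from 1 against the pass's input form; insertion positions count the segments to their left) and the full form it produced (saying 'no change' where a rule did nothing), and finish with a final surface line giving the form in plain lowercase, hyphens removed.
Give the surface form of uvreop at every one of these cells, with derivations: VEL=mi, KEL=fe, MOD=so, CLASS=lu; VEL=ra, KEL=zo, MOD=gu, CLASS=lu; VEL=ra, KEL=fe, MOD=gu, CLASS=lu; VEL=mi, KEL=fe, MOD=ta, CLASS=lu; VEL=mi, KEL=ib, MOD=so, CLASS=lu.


cell VEL=mi, KEL=fe, MOD=so, CLASS=lu:
underlying: iv-uvreop-g-dm-z
1. 0 -> a / C _ C #: inserts after position(s) 11: ivuvreopgdmaz
2. e -> o, i -> u / B C0 _: fires at position(s) 6: ivuvroopgdmaz
3. d -> t, g -> k, v -> f, z -> s / _ #: fires at position(s) 13: ivuvroopgdmas
4. f -> v, k -> g, p -> b, s -> z, t -> d / V _ V: no change
surface: ivuvroopgdmas

cell VEL=ra, KEL=zo, MOD=gu, CLASS=lu:
underlying: iv-uvreop-uz-k-dav
1. 0 -> a / C _ C #: no change
2. e -> o, i -> u / B C0 _: fires at position(s) 6: ivuvroopuzkdav
3. d -> t, g -> k, v -> f, z -> s / _ #: fires at position(s) 14: ivuvroopuzkdaf
4. f -> v, k -> g, p -> b, s -> z, t -> d / V _ V: fires at position(s) 8: ivuvroobuzkdaf
surface: ivuvroobuzkdaf

cell VEL=ra, KEL=fe, MOD=gu, CLASS=lu:
underlying: iv-uvreop-g-k-dav
1. 0 -> a / C _ C #: no change
2. e -> o, i -> u / B C0 _: fires at position(s) 6: ivuvroopgkdav
3. d -> t, g -> k, v -> f, z -> s / _ #: fires at position(s) 13: ivuvroopgkdaf
4. f -> v, k -> g, p -> b, s -> z, t -> d / V _ V: no change
surface: ivuvroopgkdaf

cell VEL=mi, KEL=fe, MOD=ta, CLASS=lu:
underlying: iv-uvreop-g-dm-u
1. 0 -> a / C _ C #: no change
2. e -> o, i -> u / B C0 _: fires at position(s) 6: ivuvroopgdmu
3. d -> t, g -> k, v -> f, z -> s / _ #: no change
4. f -> v, k -> g, p -> b, s -> z, t -> d / V _ V: no change
surface: ivuvroopgdmu

cell VEL=mi, KEL=ib, MOD=so, CLASS=lu:
underlying: iv-uvreop-ut-dm-z
1. 0 -> a / C _ C #: inserts after position(s) 12: ivuvreoputdmaz
2. e -> o, i -> u / B C0 _: fires at position(s) 6: ivuvrooputdmaz
3. d -> t, g -> k, v -> f, z -> s / _ #: fires at position(s) 14: ivuvrooputdmas
4. f -> v, k -> g, p -> b, s -> z, t -> d / V _ V: fires at position(s) 8: ivuvroobutdmas
surface: ivuvroobutdmas


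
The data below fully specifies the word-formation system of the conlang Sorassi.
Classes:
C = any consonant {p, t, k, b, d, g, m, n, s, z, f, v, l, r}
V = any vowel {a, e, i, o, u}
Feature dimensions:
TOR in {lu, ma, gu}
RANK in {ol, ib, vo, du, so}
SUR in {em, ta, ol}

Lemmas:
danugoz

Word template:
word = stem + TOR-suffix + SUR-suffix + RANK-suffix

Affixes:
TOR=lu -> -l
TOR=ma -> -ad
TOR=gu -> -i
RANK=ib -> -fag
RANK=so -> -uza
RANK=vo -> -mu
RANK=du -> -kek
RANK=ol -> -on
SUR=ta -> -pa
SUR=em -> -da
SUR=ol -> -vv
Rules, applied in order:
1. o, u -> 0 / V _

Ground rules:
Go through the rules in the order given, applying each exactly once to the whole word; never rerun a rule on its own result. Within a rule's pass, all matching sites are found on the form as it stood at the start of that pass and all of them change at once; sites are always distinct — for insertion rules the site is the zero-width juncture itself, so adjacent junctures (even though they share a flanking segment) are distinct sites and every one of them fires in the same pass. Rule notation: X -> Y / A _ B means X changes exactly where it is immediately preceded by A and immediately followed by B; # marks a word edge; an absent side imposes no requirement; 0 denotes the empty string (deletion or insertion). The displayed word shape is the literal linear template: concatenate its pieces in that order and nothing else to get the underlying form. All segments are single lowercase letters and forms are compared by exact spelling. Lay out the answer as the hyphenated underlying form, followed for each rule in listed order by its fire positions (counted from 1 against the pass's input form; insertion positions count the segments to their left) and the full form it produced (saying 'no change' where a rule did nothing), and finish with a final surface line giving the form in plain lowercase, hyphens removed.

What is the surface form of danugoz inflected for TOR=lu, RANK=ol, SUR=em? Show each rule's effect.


underlying: danugoz-l-da-on
1. o, u -> 0 / V _: fires at position(s) 11: danugozldan
surface: danugozldan


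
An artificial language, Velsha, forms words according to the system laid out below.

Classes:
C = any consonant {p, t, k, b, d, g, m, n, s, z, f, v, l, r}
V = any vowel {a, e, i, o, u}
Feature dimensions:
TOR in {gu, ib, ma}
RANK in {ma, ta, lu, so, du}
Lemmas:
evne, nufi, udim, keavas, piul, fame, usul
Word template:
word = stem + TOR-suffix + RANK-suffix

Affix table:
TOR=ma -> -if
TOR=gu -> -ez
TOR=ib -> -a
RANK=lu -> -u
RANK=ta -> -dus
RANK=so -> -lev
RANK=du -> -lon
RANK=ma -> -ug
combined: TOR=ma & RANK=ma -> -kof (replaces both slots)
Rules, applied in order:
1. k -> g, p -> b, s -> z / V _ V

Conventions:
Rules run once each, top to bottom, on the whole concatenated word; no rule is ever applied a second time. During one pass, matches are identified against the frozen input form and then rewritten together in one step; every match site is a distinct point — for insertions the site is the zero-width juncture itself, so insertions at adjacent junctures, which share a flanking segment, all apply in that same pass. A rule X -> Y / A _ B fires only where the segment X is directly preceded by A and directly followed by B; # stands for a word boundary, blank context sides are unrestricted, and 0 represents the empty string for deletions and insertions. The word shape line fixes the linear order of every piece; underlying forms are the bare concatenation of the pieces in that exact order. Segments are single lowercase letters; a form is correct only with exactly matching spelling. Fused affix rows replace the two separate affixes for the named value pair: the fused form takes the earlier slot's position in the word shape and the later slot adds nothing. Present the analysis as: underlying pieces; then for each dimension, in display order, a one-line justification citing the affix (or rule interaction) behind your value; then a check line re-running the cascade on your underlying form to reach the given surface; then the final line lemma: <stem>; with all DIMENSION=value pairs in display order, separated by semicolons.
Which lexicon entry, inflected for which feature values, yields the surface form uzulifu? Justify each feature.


underlying: usul-if-u
TOR=ma - signalled by the affix -if
RANK=lu - signalled by the affix -u
check: usulifu -> uzulifu
lemma: usul; TOR=ma; RANK=lu


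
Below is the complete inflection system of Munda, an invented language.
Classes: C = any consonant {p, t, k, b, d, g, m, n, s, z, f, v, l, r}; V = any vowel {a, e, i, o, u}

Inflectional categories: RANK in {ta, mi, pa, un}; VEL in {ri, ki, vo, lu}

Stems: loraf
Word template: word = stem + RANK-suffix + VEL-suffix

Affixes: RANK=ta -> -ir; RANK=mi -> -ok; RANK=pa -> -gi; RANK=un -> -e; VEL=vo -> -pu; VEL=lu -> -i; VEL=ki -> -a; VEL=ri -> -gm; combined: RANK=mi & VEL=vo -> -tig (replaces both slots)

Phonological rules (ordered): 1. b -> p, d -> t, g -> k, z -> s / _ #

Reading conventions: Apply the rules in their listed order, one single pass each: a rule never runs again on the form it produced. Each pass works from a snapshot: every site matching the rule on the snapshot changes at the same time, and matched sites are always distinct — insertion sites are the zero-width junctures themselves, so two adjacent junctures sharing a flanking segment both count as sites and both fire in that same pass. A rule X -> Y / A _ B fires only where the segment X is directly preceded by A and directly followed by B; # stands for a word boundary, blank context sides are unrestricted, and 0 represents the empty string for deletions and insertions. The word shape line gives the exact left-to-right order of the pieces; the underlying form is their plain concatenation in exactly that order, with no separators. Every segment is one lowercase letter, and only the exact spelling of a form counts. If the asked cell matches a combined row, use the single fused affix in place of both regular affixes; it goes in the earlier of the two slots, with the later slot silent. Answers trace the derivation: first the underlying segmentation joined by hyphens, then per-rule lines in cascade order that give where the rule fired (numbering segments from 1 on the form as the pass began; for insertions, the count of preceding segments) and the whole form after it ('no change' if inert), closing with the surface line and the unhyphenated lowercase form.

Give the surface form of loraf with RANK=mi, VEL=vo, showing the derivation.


underlying: loraf-tig
1. b -> p, d -> t, g -> k, z -> s / _ #: fires at position(s) 8: loraftik
surface: loraftik


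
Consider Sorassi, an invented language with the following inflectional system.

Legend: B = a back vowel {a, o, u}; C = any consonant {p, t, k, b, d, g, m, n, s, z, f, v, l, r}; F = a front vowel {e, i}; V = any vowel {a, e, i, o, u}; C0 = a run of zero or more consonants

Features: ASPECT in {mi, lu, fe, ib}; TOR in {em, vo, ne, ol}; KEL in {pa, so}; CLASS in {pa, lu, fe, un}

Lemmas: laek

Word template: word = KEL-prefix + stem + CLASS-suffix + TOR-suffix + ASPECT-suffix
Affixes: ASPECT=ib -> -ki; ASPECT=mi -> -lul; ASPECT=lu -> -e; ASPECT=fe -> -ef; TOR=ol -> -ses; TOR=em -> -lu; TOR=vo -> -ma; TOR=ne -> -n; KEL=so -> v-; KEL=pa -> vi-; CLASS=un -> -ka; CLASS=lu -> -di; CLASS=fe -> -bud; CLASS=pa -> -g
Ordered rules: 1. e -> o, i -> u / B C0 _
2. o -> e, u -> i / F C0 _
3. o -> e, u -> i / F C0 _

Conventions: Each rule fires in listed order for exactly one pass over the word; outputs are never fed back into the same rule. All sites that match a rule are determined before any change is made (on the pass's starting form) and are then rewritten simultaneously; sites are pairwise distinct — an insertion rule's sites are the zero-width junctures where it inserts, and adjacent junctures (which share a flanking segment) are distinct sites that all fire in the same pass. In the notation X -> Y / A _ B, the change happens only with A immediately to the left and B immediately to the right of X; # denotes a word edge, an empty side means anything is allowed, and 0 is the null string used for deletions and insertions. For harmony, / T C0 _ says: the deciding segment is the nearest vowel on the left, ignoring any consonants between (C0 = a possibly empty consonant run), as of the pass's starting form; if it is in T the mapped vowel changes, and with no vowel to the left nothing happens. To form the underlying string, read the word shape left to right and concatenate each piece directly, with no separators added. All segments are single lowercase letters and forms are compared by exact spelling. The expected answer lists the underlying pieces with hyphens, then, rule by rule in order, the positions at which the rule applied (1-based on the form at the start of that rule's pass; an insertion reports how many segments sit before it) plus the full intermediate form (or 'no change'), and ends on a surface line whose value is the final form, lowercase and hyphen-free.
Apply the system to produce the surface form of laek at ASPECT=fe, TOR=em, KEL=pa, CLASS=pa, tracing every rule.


underlying: vi-laek-g-lu-ef
1. e -> o, i -> u / B C0 _: fires at position(s) 5, 10: vilaokgluof
2. o -> e, u -> i / F C0 _: no change
3. o -> e, u -> i / F C0 _: no change
surface: vilaokgluof


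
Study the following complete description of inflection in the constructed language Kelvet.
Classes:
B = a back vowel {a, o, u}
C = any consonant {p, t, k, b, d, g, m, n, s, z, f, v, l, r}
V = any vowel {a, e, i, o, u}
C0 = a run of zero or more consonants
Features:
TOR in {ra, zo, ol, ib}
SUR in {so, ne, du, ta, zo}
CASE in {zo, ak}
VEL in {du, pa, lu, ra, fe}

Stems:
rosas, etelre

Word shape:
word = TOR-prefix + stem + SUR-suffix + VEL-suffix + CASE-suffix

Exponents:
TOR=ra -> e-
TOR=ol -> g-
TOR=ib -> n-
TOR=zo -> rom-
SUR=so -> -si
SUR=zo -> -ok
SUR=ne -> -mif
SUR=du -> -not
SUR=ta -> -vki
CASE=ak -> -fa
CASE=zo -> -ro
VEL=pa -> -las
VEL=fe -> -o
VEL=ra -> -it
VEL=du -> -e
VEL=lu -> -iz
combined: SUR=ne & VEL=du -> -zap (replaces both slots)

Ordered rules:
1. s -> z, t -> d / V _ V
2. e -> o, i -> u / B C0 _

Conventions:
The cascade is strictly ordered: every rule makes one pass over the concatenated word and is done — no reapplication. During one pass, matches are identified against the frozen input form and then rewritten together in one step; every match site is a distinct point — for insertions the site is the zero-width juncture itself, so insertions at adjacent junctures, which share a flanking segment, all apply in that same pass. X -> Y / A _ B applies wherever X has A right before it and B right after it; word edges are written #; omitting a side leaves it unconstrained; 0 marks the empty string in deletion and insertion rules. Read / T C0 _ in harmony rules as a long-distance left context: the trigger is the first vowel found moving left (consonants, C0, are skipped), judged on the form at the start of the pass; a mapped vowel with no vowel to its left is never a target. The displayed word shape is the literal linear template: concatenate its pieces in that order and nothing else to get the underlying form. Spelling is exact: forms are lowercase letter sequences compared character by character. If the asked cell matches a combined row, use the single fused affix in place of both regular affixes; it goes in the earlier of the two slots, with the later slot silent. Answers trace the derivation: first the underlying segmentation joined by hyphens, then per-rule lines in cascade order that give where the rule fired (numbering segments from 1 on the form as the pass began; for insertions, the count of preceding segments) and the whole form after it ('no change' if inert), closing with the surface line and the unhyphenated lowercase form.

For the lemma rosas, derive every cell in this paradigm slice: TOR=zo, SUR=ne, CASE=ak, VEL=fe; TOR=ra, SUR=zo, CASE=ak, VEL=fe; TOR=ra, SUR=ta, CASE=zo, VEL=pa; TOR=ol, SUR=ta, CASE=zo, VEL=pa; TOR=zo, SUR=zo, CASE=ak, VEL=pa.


cell TOR=zo, SUR=ne, CASE=ak, VEL=fe:
underlying: rom-rosas-mif-o-fa
1. s -> z, t -> d / V _ V: fires at position(s) 6: romrozasmifofa
2. e -> o, i -> u / B C0 _: fires at position(s) 10: romrozasmufofa
surface: romrozasmufofa

cell TOR=ra, SUR=zo, CASE=ak, VEL=fe:
underlying: e-rosas-ok-o-fa
1. s -> z, t -> d / V _ V: fires at position(s) 4, 6: erozazokofa
2. e -> o, i -> u / B C0 _: no change
surface: erozazokofa

cell TOR=ra, SUR=ta, CASE=zo, VEL=pa:
underlying: e-rosas-vki-las-ro
1. s -> z, t -> d / V _ V: fires at position(s) 4: erozasvkilasro
2. e -> o, i -> u / B C0 _: fires at position(s) 9: erozasvkulasro
surface: erozasvkulasro

cell TOR=ol, SUR=ta, CASE=zo, VEL=pa:
underlying: g-rosas-vki-las-ro
1. s -> z, t -> d / V _ V: fires at position(s) 4: grozasvkilasro
2. e -> o, i -> u / B C0 _: fires at position(s) 9: grozasvkulasro
surface: grozasvkulasro

cell TOR=zo, SUR=zo, CASE=ak, VEL=pa:
underlying: rom-rosas-ok-las-fa
1. s -> z, t -> d / V _ V: fires at position(s) 6, 8: romrozazoklasfa
2. e -> o, i -> u / B C0 _: no change
surface: romrozazoklasfa


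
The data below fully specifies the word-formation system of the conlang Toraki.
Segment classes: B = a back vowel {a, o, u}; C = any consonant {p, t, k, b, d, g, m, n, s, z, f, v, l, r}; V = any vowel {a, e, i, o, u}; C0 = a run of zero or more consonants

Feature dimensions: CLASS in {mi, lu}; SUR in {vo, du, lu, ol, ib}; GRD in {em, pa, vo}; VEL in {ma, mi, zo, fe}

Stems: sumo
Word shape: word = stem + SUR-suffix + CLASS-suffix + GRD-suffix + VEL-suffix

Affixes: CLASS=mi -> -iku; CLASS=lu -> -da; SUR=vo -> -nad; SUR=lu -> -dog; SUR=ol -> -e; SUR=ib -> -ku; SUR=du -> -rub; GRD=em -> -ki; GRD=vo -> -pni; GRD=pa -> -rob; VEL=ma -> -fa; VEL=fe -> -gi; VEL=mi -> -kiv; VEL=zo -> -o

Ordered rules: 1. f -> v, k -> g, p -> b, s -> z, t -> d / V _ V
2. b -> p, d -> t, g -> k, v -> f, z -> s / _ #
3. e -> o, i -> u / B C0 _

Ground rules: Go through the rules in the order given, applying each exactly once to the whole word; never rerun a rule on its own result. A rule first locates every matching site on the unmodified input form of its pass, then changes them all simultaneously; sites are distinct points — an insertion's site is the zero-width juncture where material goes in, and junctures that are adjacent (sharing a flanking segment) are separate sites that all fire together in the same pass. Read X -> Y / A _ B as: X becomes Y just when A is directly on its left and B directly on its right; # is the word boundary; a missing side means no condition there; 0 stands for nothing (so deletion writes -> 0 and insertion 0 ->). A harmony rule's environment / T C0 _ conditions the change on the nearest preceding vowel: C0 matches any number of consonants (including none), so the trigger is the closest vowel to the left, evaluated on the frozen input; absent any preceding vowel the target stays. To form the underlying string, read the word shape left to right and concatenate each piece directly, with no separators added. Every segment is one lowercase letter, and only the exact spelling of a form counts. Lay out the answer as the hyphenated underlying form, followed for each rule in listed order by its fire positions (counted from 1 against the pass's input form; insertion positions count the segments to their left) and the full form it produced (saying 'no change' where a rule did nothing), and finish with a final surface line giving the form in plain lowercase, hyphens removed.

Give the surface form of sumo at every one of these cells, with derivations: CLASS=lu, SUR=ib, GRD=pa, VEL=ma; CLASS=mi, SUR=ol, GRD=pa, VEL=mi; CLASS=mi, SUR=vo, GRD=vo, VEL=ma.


cell CLASS=lu, SUR=ib, GRD=pa, VEL=ma:
underlying: sumo-ku-da-rob-fa
1. f -> v, k -> g, p -> b, s -> z, t -> d / V _ V: fires at position(s) 5: sumogudarobfa
2. b -> p, d -> t, g -> k, v -> f, z -> s / _ #: no change
3. e -> o, i -> u / B C0 _: no change
surface: sumogudarobfa

cell CLASS=mi, SUR=ol, GRD=pa, VEL=mi:
underlying: sumo-e-iku-rob-kiv
1. f -> v, k -> g, p -> b, s -> z, t -> d / V _ V: fires at position(s) 7: sumoeigurobkiv
2. b -> p, d -> t, g -> k, v -> f, z -> s / _ #: fires at position(s) 14: sumoeigurobkif
3. e -> o, i -> u / B C0 _: fires at position(s) 5, 13: sumooigurobkuf
surface: sumooigurobkuf

cell CLASS=mi, SUR=vo, GRD=vo, VEL=ma:
underlying: sumo-nad-iku-pni-fa
1. f -> v, k -> g, p -> b, s -> z, t -> d / V _ V: fires at position(s) 9, 14: sumonadigupniva
2. b -> p, d -> t, g -> k, v -> f, z -> s / _ #: no change
3. e -> o, i -> u / B C0 _: fires at position(s) 8, 13: sumonadugupnuva
surface: sumonadugupnuva


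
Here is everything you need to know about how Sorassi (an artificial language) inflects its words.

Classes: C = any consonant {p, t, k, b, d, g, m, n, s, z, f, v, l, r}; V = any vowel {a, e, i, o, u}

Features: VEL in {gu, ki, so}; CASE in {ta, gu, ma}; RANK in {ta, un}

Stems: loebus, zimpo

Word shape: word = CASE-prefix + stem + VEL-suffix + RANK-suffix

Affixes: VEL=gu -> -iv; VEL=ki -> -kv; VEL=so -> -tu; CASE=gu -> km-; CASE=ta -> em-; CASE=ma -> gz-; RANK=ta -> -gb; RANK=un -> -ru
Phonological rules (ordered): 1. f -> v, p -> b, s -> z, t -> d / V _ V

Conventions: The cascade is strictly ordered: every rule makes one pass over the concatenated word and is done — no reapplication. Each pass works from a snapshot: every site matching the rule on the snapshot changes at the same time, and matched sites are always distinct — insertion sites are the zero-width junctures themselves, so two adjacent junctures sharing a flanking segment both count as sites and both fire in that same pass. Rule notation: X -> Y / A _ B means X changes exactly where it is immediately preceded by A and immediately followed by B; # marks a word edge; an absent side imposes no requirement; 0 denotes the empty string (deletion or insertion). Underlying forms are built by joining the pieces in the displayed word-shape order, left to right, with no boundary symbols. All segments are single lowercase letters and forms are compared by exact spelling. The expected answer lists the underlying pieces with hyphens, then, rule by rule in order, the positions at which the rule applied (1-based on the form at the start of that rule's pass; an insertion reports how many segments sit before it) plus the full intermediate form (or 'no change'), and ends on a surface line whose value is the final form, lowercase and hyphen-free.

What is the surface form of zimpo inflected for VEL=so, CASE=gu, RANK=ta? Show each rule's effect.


underlying: km-zimpo-tu-gb
1. f -> v, p -> b, s -> z, t -> d / V _ V: fires at position(s) 8: kmzimpodugb
surface: kmzimpodugb
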